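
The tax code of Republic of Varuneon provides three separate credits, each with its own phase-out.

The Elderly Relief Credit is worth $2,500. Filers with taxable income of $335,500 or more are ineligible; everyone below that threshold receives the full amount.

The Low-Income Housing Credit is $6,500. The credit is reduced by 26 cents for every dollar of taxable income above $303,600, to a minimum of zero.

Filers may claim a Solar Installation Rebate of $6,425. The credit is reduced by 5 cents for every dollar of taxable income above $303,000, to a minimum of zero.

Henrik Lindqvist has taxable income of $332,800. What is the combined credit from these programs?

Elderly Relief Credit: $332,800 is below the $335,500 cutoff, so the full $2,500 applies.
Low-Income Housing Credit: 26% of the $29,200 excess over $303,600 is $7,592 ≥ base, so the credit is $0.
Solar Installation Rebate: 5% of the $29,800 excess over $303,000 is $1,490; credit = $6,425 − $1,490 = $4,935.
Total: $2,500 + $0 + $4,935 = $7,435.

$7,435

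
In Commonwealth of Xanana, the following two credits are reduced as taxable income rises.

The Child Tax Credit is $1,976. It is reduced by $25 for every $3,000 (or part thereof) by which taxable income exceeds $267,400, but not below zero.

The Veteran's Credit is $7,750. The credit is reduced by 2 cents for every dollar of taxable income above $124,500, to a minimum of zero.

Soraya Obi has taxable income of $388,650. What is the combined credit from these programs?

Child Tax Credit: income exceeds $267,400 by $121,250, which is 41 full-or-partial $3,000 increments; reduction = 41 × $25 = $1,025, leaving $951.
Veteran's Credit: 2% of the $264,150 excess over $124,500 is $5,283; credit = $7,750 − $5,283 = $2,467.
Total: $951 + $2,467 = $3,418.

$3,418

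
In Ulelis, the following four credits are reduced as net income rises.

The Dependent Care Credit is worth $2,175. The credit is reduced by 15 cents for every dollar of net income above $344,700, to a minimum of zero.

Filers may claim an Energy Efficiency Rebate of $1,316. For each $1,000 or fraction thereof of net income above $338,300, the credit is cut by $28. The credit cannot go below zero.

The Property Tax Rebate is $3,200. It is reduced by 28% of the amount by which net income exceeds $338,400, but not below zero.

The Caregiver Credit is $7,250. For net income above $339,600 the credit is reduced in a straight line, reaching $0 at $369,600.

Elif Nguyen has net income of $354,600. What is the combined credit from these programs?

$5,155

Dependent Care Credit: 15% of the $9,900 excess over $344,700 is $1,485; credit = $2,175 − $1,485 = $690.
Energy Efficiency Rebate: income exceeds $338,300 by $16,300, which is 17 full-or-partial $1,000 increments; reduction = 17 × $28 = $476, leaving $840.
Property Tax Rebate: 28% of the $16,200 excess over $338,400 is $4,536 ≥ base, so the credit is $0.
Caregiver Credit: $354,600 is $15,000 into a $30,000 phase-out range, leaving 15,000/30,000 of the credit: $7,250 × 15,000/30,000 = $3,625.
Total: $690 + $840 + $0 + $3,625 = $5,155.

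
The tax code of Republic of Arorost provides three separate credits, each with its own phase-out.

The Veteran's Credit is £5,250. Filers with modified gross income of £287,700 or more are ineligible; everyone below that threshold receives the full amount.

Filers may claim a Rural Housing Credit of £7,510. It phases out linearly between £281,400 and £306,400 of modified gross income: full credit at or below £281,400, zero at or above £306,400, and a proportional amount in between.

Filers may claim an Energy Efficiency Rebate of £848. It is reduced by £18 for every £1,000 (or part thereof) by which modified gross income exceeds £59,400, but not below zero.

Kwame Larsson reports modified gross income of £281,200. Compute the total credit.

Veteran's Credit: £281,200 is below the £287,700 cutoff, so the full £5,250 applies.
Rural Housing Credit: £281,200 is at or below the £281,400 threshold, so the full £7,510 applies.
Energy Efficiency Rebate: income exceeds £59,400 by £221,800 → 222 increments × £18 = £3,996 ≥ base, so the credit is £0.
Total: £5,250 + £7,510 + £0 = £12,760.

£12,760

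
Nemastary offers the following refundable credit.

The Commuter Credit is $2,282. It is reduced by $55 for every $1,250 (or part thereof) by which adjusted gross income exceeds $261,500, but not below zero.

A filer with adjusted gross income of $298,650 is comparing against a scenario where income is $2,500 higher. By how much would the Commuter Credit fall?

$110

At $298,650 — income exceeds $261,500 by $37,150, which is 30 full-or-partial $1,250 increments; reduction = 30 × $55 = $1,650, leaving $632.
At $301,150 — income exceeds $261,500 by $39,650, which is 32 full-or-partial $1,250 increments; reduction = 32 × $55 = $1,760, leaving $522.
Lost: $632 − $522 = $110.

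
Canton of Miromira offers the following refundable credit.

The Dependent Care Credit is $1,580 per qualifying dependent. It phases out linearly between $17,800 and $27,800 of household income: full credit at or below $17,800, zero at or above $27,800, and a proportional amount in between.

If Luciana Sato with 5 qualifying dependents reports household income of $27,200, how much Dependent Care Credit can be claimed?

$474

Dependent Care Credit: base = 5 × $1,580 = $7,900. $27,200 is $9,400 into a $10,000 phase-out range, leaving 600/10,000 of the credit: $7,900 × 600/10,000 = $474.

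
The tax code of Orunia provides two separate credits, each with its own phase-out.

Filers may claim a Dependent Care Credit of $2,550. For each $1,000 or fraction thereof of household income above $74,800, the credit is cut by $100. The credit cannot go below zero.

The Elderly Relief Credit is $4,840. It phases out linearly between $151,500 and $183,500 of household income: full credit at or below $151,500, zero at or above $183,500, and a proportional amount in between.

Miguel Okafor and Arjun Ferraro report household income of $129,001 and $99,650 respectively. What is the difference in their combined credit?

Miguel ($129,001): Dependent Care Credit: income exceeds $74,800 by $54,201 → 55 increments × $100 = $5,500 ≥ base, so the credit is $0. Elderly Relief Credit: $129,001 is at or below the $151,500 threshold, so the full $4,840 applies. total $0 + $4,840 = $4,840
Arjun ($99,650): Dependent Care Credit: income exceeds $74,800 by $24,850, which is 25 full-or-partial $1,000 increments; reduction = 25 × $100 = $2,500, leaving $50. Elderly Relief Credit: $99,650 is at or below the $151,500 threshold, so the full $4,840 applies. total $50 + $4,840 = $4,890
Difference: |$4,840 − $4,890| = $50.

$50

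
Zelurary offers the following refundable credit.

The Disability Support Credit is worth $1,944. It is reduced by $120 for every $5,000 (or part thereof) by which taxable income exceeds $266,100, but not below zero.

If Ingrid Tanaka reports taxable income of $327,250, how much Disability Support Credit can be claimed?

$384

Disability Support Credit: income exceeds $266,100 by $61,150, which is 13 full-or-partial $5,000 increments; reduction = 13 × $120 = $1,560, leaving $384.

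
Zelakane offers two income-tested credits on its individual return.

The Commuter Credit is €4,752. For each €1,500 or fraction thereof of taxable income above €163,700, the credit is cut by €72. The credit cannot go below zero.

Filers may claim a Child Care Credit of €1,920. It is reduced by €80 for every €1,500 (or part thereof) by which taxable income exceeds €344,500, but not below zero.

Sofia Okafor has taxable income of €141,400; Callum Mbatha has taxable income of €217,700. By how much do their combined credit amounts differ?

€2,592

Sofia (€141,400): Commuter Credit: €141,400 is at or below the €163,700 threshold, so the full €4,752 applies. Child Care Credit: €141,400 is at or below the €344,500 threshold, so the full €1,920 applies. total €4,752 + €1,920 = €6,672
Callum (€217,700): Commuter Credit: income exceeds €163,700 by €54,000, which is 36 full-or-partial €1,500 increments; reduction = 36 × €72 = €2,592, leaving €2,160. Child Care Credit: €217,700 is at or below the €344,500 threshold, so the full €1,920 applies. total €2,160 + €1,920 = €4,080
Difference: |€6,672 − €4,080| = €2,592.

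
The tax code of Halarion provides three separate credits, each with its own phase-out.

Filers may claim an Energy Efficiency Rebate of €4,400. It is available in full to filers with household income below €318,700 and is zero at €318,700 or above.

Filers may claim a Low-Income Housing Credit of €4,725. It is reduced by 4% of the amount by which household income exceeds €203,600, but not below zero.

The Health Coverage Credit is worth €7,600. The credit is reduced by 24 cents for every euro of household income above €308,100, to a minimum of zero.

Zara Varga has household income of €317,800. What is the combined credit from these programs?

Energy Efficiency Rebate: €317,800 is below the €318,700 cutoff, so the full €4,400 applies.
Low-Income Housing Credit: 4% of the €114,200 excess over €203,600 is €4,568; credit = €4,725 − €4,568 = €157.
Health Coverage Credit: 24% of the €9,700 excess over €308,100 is €2,328; credit = €7,600 − €2,328 = €5,272.
Total: €4,400 + €157 + €5,272 = €9,829.

€9,829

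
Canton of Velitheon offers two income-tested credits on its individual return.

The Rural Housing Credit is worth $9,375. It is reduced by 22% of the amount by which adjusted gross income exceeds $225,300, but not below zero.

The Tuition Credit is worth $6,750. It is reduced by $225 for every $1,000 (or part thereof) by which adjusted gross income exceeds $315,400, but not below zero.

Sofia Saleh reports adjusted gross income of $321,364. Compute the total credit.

$5,400

Rural Housing Credit: 22% of the $96,064 excess over $225,300 is $21,134.08 ≥ base, so the credit is $0.
Tuition Credit: income exceeds $315,400 by $5,964, which is 6 full-or-partial $1,000 increments; reduction = 6 × $225 = $1,350, leaving $5,400.
Total: $0 + $5,400 = $5,400.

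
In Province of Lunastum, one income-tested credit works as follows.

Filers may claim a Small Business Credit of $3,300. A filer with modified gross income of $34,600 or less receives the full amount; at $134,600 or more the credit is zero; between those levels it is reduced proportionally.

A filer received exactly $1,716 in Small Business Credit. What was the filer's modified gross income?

$82,600

$1,716 is 1,716/3,300 of the full $3,300, so 1,584/3,300 of the $100,000 range has been used: income = $34,600 + $100,000 × 1,584/3,300 = $82,600.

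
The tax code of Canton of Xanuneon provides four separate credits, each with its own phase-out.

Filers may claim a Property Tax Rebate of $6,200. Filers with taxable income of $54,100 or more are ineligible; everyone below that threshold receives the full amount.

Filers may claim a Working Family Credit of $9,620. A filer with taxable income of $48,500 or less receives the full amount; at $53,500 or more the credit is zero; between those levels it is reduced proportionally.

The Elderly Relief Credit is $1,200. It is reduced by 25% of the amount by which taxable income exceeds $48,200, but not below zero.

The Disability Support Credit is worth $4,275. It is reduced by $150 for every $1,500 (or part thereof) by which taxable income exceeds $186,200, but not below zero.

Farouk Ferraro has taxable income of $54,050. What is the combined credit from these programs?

$10,475

Property Tax Rebate: $54,050 is below the $54,100 cutoff, so the full $6,200 applies.
Working Family Credit: $54,050 is at or above $53,500, so the credit is $0.
Elderly Relief Credit: 25% of the $5,850 excess over $48,200 is $1,462.50 ≥ base, so the credit is $0.
Disability Support Credit: $54,050 is at or below the $186,200 threshold, so the full $4,275 applies.
Total: $6,200 + $0 + $0 + $4,275 = $10,475.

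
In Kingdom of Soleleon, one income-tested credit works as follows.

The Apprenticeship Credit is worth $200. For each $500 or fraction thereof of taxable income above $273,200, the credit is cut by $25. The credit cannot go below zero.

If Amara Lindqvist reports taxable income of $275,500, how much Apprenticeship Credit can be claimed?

Apprenticeship Credit: income exceeds $273,200 by $2,300, which is 5 full-or-partial $500 increments; reduction = 5 × $25 = $125, leaving $75.

$75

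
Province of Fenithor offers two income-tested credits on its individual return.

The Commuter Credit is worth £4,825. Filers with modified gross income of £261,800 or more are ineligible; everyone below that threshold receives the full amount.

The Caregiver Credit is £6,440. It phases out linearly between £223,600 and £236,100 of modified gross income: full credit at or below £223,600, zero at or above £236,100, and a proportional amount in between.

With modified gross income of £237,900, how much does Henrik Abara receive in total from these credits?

£4,825

Commuter Credit: £237,900 is below the £261,800 cutoff, so the full £4,825 applies.
Caregiver Credit: £237,900 is at or above £236,100, so the credit is £0.
Total: £4,825 + £0 = £4,825.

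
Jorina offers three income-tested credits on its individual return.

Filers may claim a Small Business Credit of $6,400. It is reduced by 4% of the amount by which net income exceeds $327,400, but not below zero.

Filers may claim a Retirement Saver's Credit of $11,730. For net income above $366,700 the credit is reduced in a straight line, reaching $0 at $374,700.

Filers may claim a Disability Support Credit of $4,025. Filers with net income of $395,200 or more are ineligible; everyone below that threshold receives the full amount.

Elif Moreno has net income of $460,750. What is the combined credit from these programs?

Small Business Credit: 4% of the $133,350 excess over $327,400 is $5,334; credit = $6,400 − $5,334 = $1,066.
Retirement Saver's Credit: $460,750 is at or above $374,700, so the credit is $0.
Disability Support Credit: $460,750 meets or exceeds the $395,200 cutoff, so the credit is $0.
Total: $1,066 + $0 + $0 = $1,066.

$1,066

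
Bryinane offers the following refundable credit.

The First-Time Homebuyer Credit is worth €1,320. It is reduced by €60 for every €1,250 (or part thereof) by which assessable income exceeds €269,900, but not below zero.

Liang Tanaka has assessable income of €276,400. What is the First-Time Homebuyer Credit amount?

First-Time Homebuyer Credit: income exceeds €269,900 by €6,500, which is 6 full-or-partial €1,250 increments; reduction = 6 × €60 = €360, leaving €960.

€960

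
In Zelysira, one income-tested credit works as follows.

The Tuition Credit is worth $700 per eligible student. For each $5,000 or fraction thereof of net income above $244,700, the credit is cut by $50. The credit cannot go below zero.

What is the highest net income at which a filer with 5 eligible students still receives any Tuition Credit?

$589,700

Full credit = 5 × $700 = $3,500.
After 69 increments the reduction is 69 × $50 = $3,450, leaving $50; one more increment wipes it out. Increment 69 ends at excess 69 × $5,000 = $345,000, so the highest qualifying income is $244,700 + $345,000 = $589,700.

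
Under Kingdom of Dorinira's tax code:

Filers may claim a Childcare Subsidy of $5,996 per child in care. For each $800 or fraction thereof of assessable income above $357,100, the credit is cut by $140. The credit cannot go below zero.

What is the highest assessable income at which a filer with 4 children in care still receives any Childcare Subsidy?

$493,900

Full credit = 4 × $5,996 = $23,984.
After 171 increments the reduction is 171 × $140 = $23,940, leaving $44; one more increment wipes it out. Increment 171 ends at excess 171 × $800 = $136,800, so the highest qualifying income is $357,100 + $136,800 = $493,900.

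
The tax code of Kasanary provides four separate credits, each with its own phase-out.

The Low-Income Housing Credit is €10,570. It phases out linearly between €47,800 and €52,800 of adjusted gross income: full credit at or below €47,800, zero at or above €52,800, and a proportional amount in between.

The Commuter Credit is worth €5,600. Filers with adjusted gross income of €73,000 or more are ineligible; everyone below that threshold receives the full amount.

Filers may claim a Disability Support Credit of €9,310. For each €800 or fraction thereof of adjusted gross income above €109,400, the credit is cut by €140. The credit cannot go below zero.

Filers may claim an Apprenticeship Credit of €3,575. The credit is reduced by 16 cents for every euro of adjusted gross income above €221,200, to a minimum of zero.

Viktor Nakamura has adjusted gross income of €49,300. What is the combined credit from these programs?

Low-Income Housing Credit: €49,300 is €1,500 into a €5,000 phase-out range, leaving 3,500/5,000 of the credit: €10,570 × 3,500/5,000 = €7,399.
Commuter Credit: €49,300 is below the €73,000 cutoff, so the full €5,600 applies.
Disability Support Credit: €49,300 is at or below the €109,400 threshold, so the full €9,310 applies.
Apprenticeship Credit: €49,300 is at or below the €221,200 threshold, so the full €3,575 applies.
Total: €7,399 + €5,600 + €9,310 + €3,575 = €25,884.

€25,884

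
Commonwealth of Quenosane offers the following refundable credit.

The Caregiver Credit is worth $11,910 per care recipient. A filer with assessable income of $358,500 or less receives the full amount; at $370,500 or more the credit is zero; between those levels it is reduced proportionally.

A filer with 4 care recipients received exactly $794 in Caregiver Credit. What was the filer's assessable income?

$370,300

Full credit = 4 × $11,910 = $47,640.
$794 is 794/47,640 of the full $47,640, so 46,846/47,640 of the $12,000 range has been used: income = $358,500 + $12,000 × 46,846/47,640 = $370,300.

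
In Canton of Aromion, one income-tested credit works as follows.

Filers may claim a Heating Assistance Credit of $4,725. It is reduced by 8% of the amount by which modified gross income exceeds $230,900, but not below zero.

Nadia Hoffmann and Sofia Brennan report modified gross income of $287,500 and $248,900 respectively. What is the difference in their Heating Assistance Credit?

$3,088

Nadia ($287,500): Heating Assistance Credit: 8% of the $56,600 excess over $230,900 is $4,528; credit = $4,725 − $4,528 = $197.
Sofia ($248,900): Heating Assistance Credit: 8% of the $18,000 excess over $230,900 is $1,440; credit = $4,725 − $1,440 = $3,285.
Difference: |$197 − $3,285| = $3,088.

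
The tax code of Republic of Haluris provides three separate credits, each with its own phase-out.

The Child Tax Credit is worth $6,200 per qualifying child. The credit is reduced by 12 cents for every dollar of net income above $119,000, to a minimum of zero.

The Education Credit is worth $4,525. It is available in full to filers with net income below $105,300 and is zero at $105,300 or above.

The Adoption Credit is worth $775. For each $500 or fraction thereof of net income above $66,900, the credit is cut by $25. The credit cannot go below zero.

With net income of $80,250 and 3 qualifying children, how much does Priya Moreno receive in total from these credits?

Child Tax Credit: base = 3 × $6,200 = $18,600. $80,250 is at or below the $119,000 threshold, so the full $18,600 applies.
Education Credit: $80,250 is below the $105,300 cutoff, so the full $4,525 applies.
Adoption Credit: income exceeds $66,900 by $13,350, which is 27 full-or-partial $500 increments; reduction = 27 × $25 = $675, leaving $100.
Total: $18,600 + $4,525 + $100 = $23,225.

$23,225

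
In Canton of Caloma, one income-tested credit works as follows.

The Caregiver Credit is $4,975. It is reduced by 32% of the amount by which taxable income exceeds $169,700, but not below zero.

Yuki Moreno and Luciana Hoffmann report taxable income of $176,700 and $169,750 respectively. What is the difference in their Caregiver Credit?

Yuki ($176,700): Caregiver Credit: 32% of the $7,000 excess over $169,700 is $2,240; credit = $4,975 − $2,240 = $2,735.
Luciana ($169,750): Caregiver Credit: 32% of the $50 excess over $169,700 is $16; credit = $4,975 − $16 = $4,959.
Difference: |$2,735 − $4,959| = $2,224.

$2,224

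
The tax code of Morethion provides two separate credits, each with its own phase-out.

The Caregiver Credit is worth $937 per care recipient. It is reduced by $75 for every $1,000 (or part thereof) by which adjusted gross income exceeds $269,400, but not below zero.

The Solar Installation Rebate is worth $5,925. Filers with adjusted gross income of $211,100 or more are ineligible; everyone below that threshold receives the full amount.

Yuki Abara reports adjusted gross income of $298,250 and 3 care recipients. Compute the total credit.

$636

Caregiver Credit: base = 3 × $937 = $2,811. income exceeds $269,400 by $28,850, which is 29 full-or-partial $1,000 increments; reduction = 29 × $75 = $2,175, leaving $636.
Solar Installation Rebate: $298,250 meets or exceeds the $211,100 cutoff, so the credit is $0.
Total: $636 + $0 = $636.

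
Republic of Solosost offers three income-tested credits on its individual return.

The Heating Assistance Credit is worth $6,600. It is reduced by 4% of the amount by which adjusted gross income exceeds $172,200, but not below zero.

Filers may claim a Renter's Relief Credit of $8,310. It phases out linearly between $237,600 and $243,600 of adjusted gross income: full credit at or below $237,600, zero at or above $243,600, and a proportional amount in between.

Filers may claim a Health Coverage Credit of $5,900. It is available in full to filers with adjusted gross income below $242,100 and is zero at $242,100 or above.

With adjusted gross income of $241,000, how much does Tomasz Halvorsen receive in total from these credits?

$13,349

Heating Assistance Credit: 4% of the $68,800 excess over $172,200 is $2,752; credit = $6,600 − $2,752 = $3,848.
Renter's Relief Credit: $241,000 is $3,400 into a $6,000 phase-out range, leaving 2,600/6,000 of the credit: $8,310 × 2,600/6,000 = $3,601.
Health Coverage Credit: $241,000 is below the $242,100 cutoff, so the full $5,900 applies.
Total: $3,848 + $3,601 + $5,900 = $13,349.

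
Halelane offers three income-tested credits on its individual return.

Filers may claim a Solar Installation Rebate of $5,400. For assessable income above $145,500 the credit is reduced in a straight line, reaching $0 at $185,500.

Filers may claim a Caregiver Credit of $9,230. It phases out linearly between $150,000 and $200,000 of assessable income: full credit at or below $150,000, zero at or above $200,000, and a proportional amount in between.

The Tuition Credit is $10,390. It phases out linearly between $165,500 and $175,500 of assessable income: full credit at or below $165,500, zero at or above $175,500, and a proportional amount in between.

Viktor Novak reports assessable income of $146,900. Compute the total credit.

Solar Installation Rebate: $146,900 is $1,400 into a $40,000 phase-out range, leaving 38,600/40,000 of the credit: $5,400 × 38,600/40,000 = $5,211.
Caregiver Credit: $146,900 is at or below the $150,000 threshold, so the full $9,230 applies.
Tuition Credit: $146,900 is at or below the $165,500 threshold, so the full $10,390 applies.
Total: $5,211 + $9,230 + $10,390 = $24,831.

$24,831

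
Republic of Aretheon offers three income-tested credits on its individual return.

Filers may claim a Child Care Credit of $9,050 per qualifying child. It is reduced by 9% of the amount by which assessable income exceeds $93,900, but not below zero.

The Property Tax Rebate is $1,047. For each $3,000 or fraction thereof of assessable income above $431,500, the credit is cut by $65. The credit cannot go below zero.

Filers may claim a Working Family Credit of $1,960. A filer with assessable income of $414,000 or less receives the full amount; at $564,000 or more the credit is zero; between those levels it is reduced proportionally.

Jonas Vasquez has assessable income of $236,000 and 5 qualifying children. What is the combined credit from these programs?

$35,468

Child Care Credit: base = 5 × $9,050 = $45,250. 9% of the $142,100 excess over $93,900 is $12,789; credit = $45,250 − $12,789 = $32,461.
Property Tax Rebate: $236,000 is at or below the $431,500 threshold, so the full $1,047 applies.
Working Family Credit: $236,000 is at or below the $414,000 threshold, so the full $1,960 applies.
Total: $32,461 + $1,047 + $1,960 = $35,468.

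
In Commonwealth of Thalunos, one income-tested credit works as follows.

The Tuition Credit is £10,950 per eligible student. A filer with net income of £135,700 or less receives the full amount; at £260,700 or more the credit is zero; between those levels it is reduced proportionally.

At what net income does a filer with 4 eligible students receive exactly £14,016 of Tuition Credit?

£220,700

Full credit = 4 × £10,950 = £43,800.
£14,016 is 14,016/43,800 of the full £43,800, so 29,784/43,800 of the £125,000 range has been used: income = £135,700 + £125,000 × 29,784/43,800 = £220,700.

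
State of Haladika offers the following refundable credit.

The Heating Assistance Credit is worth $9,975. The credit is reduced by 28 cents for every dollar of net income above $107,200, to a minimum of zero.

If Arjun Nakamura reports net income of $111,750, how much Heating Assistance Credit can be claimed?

$8,701

Heating Assistance Credit: 28% of the $4,550 excess over $107,200 is $1,274; credit = $9,975 − $1,274 = $8,701.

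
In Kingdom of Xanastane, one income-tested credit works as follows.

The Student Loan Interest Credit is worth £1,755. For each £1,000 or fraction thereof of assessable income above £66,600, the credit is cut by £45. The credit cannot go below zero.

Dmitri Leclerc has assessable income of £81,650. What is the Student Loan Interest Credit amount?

£1,035

Student Loan Interest Credit: income exceeds £66,600 by £15,050, which is 16 full-or-partial £1,000 increments; reduction = 16 × £45 = £720, leaving £1,035.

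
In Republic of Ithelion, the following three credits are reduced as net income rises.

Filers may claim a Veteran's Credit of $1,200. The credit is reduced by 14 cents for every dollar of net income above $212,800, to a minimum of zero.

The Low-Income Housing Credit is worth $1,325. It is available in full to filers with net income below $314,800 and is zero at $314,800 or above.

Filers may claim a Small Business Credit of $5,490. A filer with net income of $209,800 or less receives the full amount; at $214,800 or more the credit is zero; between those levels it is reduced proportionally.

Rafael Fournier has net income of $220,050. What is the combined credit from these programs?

Veteran's Credit: 14% of the $7,250 excess over $212,800 is $1,015; credit = $1,200 − $1,015 = $185.
Low-Income Housing Credit: $220,050 is below the $314,800 cutoff, so the full $1,325 applies.
Small Business Credit: $220,050 is at or above $214,800, so the credit is $0.
Total: $185 + $1,325 + $0 = $1,510.

$1,510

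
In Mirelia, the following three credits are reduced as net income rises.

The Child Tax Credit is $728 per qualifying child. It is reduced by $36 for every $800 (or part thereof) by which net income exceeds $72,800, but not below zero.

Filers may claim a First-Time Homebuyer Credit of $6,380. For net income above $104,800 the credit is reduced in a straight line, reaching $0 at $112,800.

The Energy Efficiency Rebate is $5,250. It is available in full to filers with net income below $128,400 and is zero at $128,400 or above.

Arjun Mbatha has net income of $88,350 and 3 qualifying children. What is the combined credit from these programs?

$13,094

Child Tax Credit: base = 3 × $728 = $2,184. income exceeds $72,800 by $15,550, which is 20 full-or-partial $800 increments; reduction = 20 × $36 = $720, leaving $1,464.
First-Time Homebuyer Credit: $88,350 is at or below the $104,800 threshold, so the full $6,380 applies.
Energy Efficiency Rebate: $88,350 is below the $128,400 cutoff, so the full $5,250 applies.
Total: $1,464 + $6,380 + $5,250 = $13,094.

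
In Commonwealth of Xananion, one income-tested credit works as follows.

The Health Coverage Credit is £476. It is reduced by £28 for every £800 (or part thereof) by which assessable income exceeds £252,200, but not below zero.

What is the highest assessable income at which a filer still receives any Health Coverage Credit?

After 16 increments the reduction is 16 × £28 = £448, leaving £28; one more increment wipes it out. Increment 16 ends at excess 16 × £800 = £12,800, so the highest qualifying income is £252,200 + £12,800 = £265,000.

£265,000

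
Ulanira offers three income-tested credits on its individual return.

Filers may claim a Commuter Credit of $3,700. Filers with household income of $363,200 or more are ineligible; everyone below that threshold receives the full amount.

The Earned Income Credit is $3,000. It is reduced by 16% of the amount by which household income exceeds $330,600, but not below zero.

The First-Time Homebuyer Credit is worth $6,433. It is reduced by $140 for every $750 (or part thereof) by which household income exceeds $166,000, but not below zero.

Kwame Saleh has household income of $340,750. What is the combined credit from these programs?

$5,076

Commuter Credit: $340,750 is below the $363,200 cutoff, so the full $3,700 applies.
Earned Income Credit: 16% of the $10,150 excess over $330,600 is $1,624; credit = $3,000 − $1,624 = $1,376.
First-Time Homebuyer Credit: income exceeds $166,000 by $174,750 → 233 increments × $140 = $32,620 ≥ base, so the credit is $0.
Total: $3,700 + $1,376 + $0 = $5,076.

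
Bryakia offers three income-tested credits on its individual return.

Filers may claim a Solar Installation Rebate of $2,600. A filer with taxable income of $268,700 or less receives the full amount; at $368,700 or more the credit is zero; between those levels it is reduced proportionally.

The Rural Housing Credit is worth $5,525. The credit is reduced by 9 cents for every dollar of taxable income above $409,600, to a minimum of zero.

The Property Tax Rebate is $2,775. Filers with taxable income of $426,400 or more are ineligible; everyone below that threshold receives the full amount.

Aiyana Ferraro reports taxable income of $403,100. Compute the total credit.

$8,300

Solar Installation Rebate: $403,100 is at or above $368,700, so the credit is $0.
Rural Housing Credit: $403,100 is at or below the $409,600 threshold, so the full $5,525 applies.
Property Tax Rebate: $403,100 is below the $426,400 cutoff, so the full $2,775 applies.
Total: $0 + $5,525 + $2,775 = $8,300.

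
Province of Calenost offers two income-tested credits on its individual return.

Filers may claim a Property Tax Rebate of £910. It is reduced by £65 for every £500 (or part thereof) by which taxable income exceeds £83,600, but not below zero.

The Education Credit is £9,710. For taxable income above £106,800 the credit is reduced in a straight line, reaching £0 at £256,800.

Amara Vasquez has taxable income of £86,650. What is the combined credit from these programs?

Property Tax Rebate: income exceeds £83,600 by £3,050, which is 7 full-or-partial £500 increments; reduction = 7 × £65 = £455, leaving £455.
Education Credit: £86,650 is at or below the £106,800 threshold, so the full £9,710 applies.
Total: £455 + £9,710 = £10,165.

£10,165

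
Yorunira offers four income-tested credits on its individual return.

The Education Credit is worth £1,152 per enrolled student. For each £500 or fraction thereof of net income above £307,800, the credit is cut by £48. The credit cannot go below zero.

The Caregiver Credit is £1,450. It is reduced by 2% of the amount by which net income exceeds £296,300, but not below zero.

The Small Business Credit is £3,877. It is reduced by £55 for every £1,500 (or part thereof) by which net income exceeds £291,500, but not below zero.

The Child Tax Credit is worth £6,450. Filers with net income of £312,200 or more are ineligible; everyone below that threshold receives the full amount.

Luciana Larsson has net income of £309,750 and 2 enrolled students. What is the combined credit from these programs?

Education Credit: base = 2 × £1,152 = £2,304. income exceeds £307,800 by £1,950, which is 4 full-or-partial £500 increments; reduction = 4 × £48 = £192, leaving £2,112.
Caregiver Credit: 2% of the £13,450 excess over £296,300 is £269; credit = £1,450 − £269 = £1,181.
Small Business Credit: income exceeds £291,500 by £18,250, which is 13 full-or-partial £1,500 increments; reduction = 13 × £55 = £715, leaving £3,162.
Child Tax Credit: £309,750 is below the £312,200 cutoff, so the full £6,450 applies.
Total: £2,112 + £1,181 + £3,162 + £6,450 = £12,905.

£12,905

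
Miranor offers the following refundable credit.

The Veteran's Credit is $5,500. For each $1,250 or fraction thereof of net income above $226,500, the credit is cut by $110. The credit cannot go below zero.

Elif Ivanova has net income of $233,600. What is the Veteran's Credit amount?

$4,840

Veteran's Credit: income exceeds $226,500 by $7,100, which is 6 full-or-partial $1,250 increments; reduction = 6 × $110 = $660, leaving $4,840.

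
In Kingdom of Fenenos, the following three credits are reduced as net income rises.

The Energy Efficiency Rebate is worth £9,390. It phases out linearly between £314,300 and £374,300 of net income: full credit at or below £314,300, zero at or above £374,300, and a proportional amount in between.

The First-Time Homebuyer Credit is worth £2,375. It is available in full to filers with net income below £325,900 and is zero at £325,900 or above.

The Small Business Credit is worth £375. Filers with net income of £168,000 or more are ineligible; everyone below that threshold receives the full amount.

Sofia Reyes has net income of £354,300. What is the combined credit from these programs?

Energy Efficiency Rebate: £354,300 is £40,000 into a £60,000 phase-out range, leaving 20,000/60,000 of the credit: £9,390 × 20,000/60,000 = £3,130.
First-Time Homebuyer Credit: £354,300 meets or exceeds the £325,900 cutoff, so the credit is £0.
Small Business Credit: £354,300 meets or exceeds the £168,000 cutoff, so the credit is £0.
Total: £3,130 + £0 + £0 = £3,130.

£3,130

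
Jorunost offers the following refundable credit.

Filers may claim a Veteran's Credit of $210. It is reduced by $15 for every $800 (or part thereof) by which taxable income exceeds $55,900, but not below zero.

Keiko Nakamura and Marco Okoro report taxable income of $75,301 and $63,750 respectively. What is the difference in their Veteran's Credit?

$60

Keiko ($75,301): Veteran's Credit: income exceeds $55,900 by $19,401 → 25 increments × $15 = $375 ≥ base, so the credit is $0.
Marco ($63,750): Veteran's Credit: income exceeds $55,900 by $7,850, which is 10 full-or-partial $800 increments; reduction = 10 × $15 = $150, leaving $60.
Difference: |$0 − $60| = $60.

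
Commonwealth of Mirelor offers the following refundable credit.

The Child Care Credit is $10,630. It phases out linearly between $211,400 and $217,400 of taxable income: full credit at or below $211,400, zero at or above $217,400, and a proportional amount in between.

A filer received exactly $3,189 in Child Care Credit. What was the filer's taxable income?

$3,189 is 3,189/10,630 of the full $10,630, so 7,441/10,630 of the $6,000 range has been used: income = $211,400 + $6,000 × 7,441/10,630 = $215,600.

$215,600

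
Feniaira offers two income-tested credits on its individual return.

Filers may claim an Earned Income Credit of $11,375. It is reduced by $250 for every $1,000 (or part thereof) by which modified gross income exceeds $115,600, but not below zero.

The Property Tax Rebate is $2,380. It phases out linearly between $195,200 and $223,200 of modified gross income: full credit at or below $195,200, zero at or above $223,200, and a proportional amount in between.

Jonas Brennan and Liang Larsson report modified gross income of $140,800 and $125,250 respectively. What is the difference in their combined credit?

$4,000

Jonas ($140,800): Earned Income Credit: income exceeds $115,600 by $25,200, which is 26 full-or-partial $1,000 increments; reduction = 26 × $250 = $6,500, leaving $4,875. Property Tax Rebate: $140,800 is at or below the $195,200 threshold, so the full $2,380 applies. total $4,875 + $2,380 = $7,255
Liang ($125,250): Earned Income Credit: income exceeds $115,600 by $9,650, which is 10 full-or-partial $1,000 increments; reduction = 10 × $250 = $2,500, leaving $8,875. Property Tax Rebate: $125,250 is at or below the $195,200 threshold, so the full $2,380 applies. total $8,875 + $2,380 = $11,255
Difference: |$7,255 − $11,255| = $4,000.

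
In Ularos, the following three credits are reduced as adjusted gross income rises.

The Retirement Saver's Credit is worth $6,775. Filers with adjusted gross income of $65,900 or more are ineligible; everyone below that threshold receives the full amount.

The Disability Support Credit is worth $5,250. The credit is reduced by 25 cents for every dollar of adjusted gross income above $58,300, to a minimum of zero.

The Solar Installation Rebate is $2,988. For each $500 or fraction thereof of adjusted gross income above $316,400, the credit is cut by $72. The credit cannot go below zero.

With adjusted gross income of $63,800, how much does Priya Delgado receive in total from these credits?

$13,638

Retirement Saver's Credit: $63,800 is below the $65,900 cutoff, so the full $6,775 applies.
Disability Support Credit: 25% of the $5,500 excess over $58,300 is $1,375; credit = $5,250 − $1,375 = $3,875.
Solar Installation Rebate: $63,800 is at or below the $316,400 threshold, so the full $2,988 applies.
Total: $6,775 + $3,875 + $2,988 = $13,638.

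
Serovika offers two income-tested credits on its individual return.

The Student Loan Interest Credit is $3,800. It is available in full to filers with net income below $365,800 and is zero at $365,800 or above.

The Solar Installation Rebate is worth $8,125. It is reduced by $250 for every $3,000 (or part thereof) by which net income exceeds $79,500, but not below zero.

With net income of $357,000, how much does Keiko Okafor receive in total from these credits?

$3,800

Student Loan Interest Credit: $357,000 is below the $365,800 cutoff, so the full $3,800 applies.
Solar Installation Rebate: income exceeds $79,500 by $277,500 → 93 increments × $250 = $23,250 ≥ base, so the credit is $0.
Total: $3,800 + $0 = $3,800.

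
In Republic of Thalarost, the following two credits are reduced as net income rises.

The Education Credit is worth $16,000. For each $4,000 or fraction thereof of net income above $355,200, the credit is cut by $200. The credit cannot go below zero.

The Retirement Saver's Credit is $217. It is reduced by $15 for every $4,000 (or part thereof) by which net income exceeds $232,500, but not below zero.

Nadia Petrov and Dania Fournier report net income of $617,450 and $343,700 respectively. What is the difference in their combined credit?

$13,200

Nadia ($617,450): Education Credit: income exceeds $355,200 by $262,250, which is 66 full-or-partial $4,000 increments; reduction = 66 × $200 = $13,200, leaving $2,800. Retirement Saver's Credit: income exceeds $232,500 by $384,950 → 97 increments × $15 = $1,455 ≥ base, so the credit is $0. total $2,800 + $0 = $2,800
Dania ($343,700): Education Credit: $343,700 is at or below the $355,200 threshold, so the full $16,000 applies. Retirement Saver's Credit: income exceeds $232,500 by $111,200 → 28 increments × $15 = $420 ≥ base, so the credit is $0. total $16,000 + $0 = $16,000
Difference: |$2,800 − $16,000| = $13,200.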